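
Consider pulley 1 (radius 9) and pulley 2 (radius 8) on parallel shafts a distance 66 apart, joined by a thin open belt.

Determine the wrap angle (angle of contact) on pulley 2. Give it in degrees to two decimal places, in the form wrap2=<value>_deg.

wrap2=178.26_deg

open belt: β = asin((r2−r1)/C) = asin(-1/66) = -0.8682°
wrap1 = π − 2β = 181.7363°
wrap2 = π + 2β = 178.2637°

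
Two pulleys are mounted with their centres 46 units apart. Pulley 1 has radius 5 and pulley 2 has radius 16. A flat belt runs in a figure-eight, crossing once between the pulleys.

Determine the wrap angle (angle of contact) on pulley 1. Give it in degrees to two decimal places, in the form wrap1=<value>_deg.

crossed belt: β = asin((r1+r2)/C) = asin(21/46) = 27.1629°
wrap1 = wrap2 = π + 2β = 234.3258°

wrap1=234.33_deg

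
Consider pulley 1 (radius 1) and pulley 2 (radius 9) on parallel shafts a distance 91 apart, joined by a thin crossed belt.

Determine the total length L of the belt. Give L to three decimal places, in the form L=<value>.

crossed belt: β = asin((r1+r2)/C) = asin(10/91) = 6.3090°
wrap1 = wrap2 = π + 2β = 192.6180°
tangent length = C·cosβ = 90.4489
L = (r1+r2)·wrap + 2·C·cosβ = 10·3.3618 + 2·90.4489 = 214.5159

L=214.516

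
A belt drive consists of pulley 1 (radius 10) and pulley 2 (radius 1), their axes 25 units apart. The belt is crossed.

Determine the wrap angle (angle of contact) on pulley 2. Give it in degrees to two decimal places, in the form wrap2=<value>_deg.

crossed belt: β = asin((r1+r2)/C) = asin(11/25) = 26.1039°
wrap1 = wrap2 = π + 2β = 232.2078°

wrap2=232.21_deg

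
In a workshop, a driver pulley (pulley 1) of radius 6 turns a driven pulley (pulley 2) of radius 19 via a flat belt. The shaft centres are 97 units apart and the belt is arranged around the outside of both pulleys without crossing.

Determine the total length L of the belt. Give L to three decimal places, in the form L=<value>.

open belt: β = asin((r2−r1)/C) = asin(13/97) = 7.7020°
wrap1 = π − 2β = 164.5960°
wrap2 = π + 2β = 195.4040°
tangent length = C·cosβ = 96.1249
L = r1·wrap1 + r2·wrap2 + 2·C·cosβ = 6·2.8727 + 19·3.4104 + 2·96.1249 = 274.2847

L=274.285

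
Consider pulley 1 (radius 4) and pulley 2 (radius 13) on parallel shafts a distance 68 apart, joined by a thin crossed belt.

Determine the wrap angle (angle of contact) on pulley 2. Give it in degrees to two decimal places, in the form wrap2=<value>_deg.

wrap2=208.96_deg

crossed belt: β = asin((r1+r2)/C) = asin(17/68) = 14.4775°
wrap1 = wrap2 = π + 2β = 208.9550°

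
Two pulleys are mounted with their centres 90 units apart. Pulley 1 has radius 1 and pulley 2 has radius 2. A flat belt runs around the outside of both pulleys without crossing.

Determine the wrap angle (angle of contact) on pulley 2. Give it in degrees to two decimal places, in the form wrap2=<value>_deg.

wrap2=181.27_deg

open belt: β = asin((r2−r1)/C) = asin(1/90) = 0.6366°
wrap1 = π − 2β = 178.7267°
wrap2 = π + 2β = 181.2733°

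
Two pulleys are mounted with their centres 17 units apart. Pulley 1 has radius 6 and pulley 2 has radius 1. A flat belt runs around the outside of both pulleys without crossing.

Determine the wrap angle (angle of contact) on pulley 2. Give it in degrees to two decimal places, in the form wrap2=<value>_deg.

open belt: β = asin((r2−r1)/C) = asin(-5/17) = -17.1046°
wrap1 = π − 2β = 214.2093°
wrap2 = π + 2β = 145.7907°

wrap2=145.79_deg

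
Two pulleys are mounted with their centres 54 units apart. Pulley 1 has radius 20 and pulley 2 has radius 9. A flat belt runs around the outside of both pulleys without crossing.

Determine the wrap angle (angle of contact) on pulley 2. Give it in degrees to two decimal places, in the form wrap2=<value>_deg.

open belt: β = asin((r2−r1)/C) = asin(-11/54) = -11.7536°
wrap1 = π − 2β = 203.5073°
wrap2 = π + 2β = 156.4927°

wrap2=156.49_deg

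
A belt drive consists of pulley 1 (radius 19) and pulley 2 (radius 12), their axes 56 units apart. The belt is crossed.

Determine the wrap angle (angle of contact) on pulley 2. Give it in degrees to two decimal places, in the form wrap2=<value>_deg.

crossed belt: β = asin((r1+r2)/C) = asin(31/56) = 33.6124°
wrap1 = wrap2 = π + 2β = 247.2247°

wrap2=247.22_deg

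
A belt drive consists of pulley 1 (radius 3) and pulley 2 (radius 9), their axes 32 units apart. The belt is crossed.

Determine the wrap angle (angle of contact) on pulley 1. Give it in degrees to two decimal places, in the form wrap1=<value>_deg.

crossed belt: β = asin((r1+r2)/C) = asin(12/32) = 22.0243°
wrap1 = wrap2 = π + 2β = 224.0486°

wrap1=224.05_deg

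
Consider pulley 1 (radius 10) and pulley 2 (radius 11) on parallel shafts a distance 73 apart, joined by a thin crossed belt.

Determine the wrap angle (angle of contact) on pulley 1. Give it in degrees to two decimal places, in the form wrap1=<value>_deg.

crossed belt: β = asin((r1+r2)/C) = asin(21/73) = 16.7186°
wrap1 = wrap2 = π + 2β = 213.4372°

wrap1=213.44_deg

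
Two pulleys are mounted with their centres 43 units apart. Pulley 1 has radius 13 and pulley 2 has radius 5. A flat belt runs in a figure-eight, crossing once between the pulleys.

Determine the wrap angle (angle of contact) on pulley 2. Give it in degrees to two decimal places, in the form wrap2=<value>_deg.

wrap2=229.49_deg

crossed belt: β = asin((r1+r2)/C) = asin(18/43) = 24.7465°
wrap1 = wrap2 = π + 2β = 229.4930°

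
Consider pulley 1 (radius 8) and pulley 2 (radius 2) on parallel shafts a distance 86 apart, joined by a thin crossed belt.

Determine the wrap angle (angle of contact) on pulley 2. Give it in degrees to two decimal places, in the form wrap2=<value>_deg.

wrap2=193.35_deg

crossed belt: β = asin((r1+r2)/C) = asin(10/86) = 6.6774°
wrap1 = wrap2 = π + 2β = 193.3548°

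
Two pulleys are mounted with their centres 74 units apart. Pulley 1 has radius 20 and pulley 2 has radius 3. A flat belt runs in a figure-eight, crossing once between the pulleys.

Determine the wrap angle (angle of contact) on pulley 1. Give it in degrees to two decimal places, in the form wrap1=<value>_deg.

crossed belt: β = asin((r1+r2)/C) = asin(23/74) = 18.1081°
wrap1 = wrap2 = π + 2β = 216.2162°

wrap1=216.22_deg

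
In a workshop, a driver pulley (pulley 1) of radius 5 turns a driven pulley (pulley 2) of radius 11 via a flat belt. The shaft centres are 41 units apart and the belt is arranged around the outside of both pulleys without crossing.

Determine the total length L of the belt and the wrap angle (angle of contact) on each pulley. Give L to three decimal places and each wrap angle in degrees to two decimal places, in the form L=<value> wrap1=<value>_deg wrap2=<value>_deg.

L=133.145 wrap1=163.17_deg wrap2=196.83_deg

open belt: β = asin((r2−r1)/C) = asin(6/41) = 8.4150°
wrap1 = π − 2β = 163.1701°
wrap2 = π + 2β = 196.8299°
tangent length = C·cosβ = 40.5586
L = r1·wrap1 + r2·wrap2 + 2·C·cosβ = 5·2.8479 + 11·3.4353 + 2·40.5586 = 133.1451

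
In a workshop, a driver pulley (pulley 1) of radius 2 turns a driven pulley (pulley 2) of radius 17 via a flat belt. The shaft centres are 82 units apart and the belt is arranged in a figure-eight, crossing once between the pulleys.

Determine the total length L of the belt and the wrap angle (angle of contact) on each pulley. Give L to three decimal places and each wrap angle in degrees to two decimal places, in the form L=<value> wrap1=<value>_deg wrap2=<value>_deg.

crossed belt: β = asin((r1+r2)/C) = asin(19/82) = 13.3976°
wrap1 = wrap2 = π + 2β = 206.7952°
tangent length = C·cosβ = 79.7684
L = (r1+r2)·wrap + 2·C·cosβ = 19·3.6093 + 2·79.7684 = 228.1127

L=228.113 wrap1=206.80_deg wrap2=206.80_deg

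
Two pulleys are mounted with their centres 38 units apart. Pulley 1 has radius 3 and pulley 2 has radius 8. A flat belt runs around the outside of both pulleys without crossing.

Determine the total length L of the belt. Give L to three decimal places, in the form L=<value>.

open belt: β = asin((r2−r1)/C) = asin(5/38) = 7.5608°
wrap1 = π − 2β = 164.8783°
wrap2 = π + 2β = 195.1217°
tangent length = C·cosβ = 37.6696
L = r1·wrap1 + r2·wrap2 + 2·C·cosβ = 3·2.8777 + 8·3.4055 + 2·37.6696 = 111.2164

L=111.216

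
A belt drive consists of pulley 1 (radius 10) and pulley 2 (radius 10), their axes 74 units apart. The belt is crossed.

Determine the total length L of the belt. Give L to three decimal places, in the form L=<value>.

crossed belt: β = asin((r1+r2)/C) = asin(20/74) = 15.6804°
wrap1 = wrap2 = π + 2β = 211.3607°
tangent length = C·cosβ = 71.2461
L = (r1+r2)·wrap + 2·C·cosβ = 20·3.6889 + 2·71.2461 = 216.2709

L=216.271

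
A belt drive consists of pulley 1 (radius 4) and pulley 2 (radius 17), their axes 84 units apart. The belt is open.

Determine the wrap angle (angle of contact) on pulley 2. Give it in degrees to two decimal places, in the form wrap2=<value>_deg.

wrap2=197.81_deg

open belt: β = asin((r2−r1)/C) = asin(13/84) = 8.9030°
wrap1 = π − 2β = 162.1940°
wrap2 = π + 2β = 197.8060°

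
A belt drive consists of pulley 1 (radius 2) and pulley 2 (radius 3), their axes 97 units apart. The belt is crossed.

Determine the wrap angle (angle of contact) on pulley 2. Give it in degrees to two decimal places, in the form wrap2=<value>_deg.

crossed belt: β = asin((r1+r2)/C) = asin(5/97) = 2.9547°
wrap1 = wrap2 = π + 2β = 185.9094°

wrap2=185.91_deg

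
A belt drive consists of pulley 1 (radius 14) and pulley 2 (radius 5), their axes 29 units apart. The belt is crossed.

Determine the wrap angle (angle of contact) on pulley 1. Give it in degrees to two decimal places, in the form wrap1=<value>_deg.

crossed belt: β = asin((r1+r2)/C) = asin(19/29) = 40.9327°
wrap1 = wrap2 = π + 2β = 261.8654°

wrap1=261.87_deg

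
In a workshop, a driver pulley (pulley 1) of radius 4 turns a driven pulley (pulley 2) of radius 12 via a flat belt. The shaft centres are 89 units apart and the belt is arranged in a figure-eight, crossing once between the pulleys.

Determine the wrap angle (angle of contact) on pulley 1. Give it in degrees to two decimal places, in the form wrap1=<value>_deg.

crossed belt: β = asin((r1+r2)/C) = asin(16/89) = 10.3567°
wrap1 = wrap2 = π + 2β = 200.7133°

wrap1=200.71_deg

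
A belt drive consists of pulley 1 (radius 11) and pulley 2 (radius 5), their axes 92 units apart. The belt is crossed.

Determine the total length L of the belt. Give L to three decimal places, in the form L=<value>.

L=237.055

crossed belt: β = asin((r1+r2)/C) = asin(16/92) = 10.0154°
wrap1 = wrap2 = π + 2β = 200.0308°
tangent length = C·cosβ = 90.5980
L = (r1+r2)·wrap + 2·C·cosβ = 16·3.4912 + 2·90.5980 = 237.0552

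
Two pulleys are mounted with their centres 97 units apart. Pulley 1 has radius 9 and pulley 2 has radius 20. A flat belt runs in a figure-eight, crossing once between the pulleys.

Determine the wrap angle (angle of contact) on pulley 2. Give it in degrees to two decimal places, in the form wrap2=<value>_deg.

wrap2=214.79_deg

crossed belt: β = asin((r1+r2)/C) = asin(29/97) = 17.3957°
wrap1 = wrap2 = π + 2β = 214.7914°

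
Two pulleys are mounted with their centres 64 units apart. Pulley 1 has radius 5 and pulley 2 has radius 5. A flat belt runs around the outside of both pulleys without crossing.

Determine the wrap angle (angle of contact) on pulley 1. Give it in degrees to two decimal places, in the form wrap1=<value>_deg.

wrap1=180.00_deg

open belt: β = asin((r2−r1)/C) = asin(0/64) = 0.0000°
wrap1 = π − 2β = 180.0000°
wrap2 = π + 2β = 180.0000°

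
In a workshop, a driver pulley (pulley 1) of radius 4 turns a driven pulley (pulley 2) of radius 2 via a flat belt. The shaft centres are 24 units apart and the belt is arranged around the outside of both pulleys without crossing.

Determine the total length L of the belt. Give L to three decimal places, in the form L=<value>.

open belt: β = asin((r2−r1)/C) = asin(-2/24) = -4.7802°
wrap1 = π − 2β = 189.5604°
wrap2 = π + 2β = 170.4396°
tangent length = C·cosβ = 23.9165
L = r1·wrap1 + r2·wrap2 + 2·C·cosβ = 4·3.3085 + 2·2.9747 + 2·23.9165 = 67.0163

L=67.016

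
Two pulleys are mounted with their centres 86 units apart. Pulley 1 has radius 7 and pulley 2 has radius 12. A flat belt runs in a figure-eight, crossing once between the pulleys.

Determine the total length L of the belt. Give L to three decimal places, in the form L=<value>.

crossed belt: β = asin((r1+r2)/C) = asin(19/86) = 12.7637°
wrap1 = wrap2 = π + 2β = 205.5274°
tangent length = C·cosβ = 83.8749
L = (r1+r2)·wrap + 2·C·cosβ = 19·3.5871 + 2·83.8749 = 235.9053

L=235.905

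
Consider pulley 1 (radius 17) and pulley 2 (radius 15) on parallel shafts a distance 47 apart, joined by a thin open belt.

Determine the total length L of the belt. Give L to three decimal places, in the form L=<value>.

open belt: β = asin((r2−r1)/C) = asin(-2/47) = -2.4389°
wrap1 = π − 2β = 184.8777°
wrap2 = π + 2β = 175.1223°
tangent length = C·cosβ = 46.9574
L = r1·wrap1 + r2·wrap2 + 2·C·cosβ = 17·3.2267 + 15·3.0565 + 2·46.9574 = 194.6161

L=194.616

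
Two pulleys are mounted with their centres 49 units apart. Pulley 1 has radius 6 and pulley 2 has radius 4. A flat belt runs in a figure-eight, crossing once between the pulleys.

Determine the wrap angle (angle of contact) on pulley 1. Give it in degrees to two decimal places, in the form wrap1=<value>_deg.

wrap1=203.55_deg

crossed belt: β = asin((r1+r2)/C) = asin(10/49) = 11.7757°
wrap1 = wrap2 = π + 2β = 203.5515°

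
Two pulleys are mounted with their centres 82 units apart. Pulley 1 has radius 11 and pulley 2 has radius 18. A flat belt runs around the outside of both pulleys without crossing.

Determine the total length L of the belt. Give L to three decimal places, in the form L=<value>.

L=255.704

open belt: β = asin((r2−r1)/C) = asin(7/82) = 4.8971°
wrap1 = π − 2β = 170.2059°
wrap2 = π + 2β = 189.7941°
tangent length = C·cosβ = 81.7007
L = r1·wrap1 + r2·wrap2 + 2·C·cosβ = 11·2.9707 + 18·3.3125 + 2·81.7007 = 255.7041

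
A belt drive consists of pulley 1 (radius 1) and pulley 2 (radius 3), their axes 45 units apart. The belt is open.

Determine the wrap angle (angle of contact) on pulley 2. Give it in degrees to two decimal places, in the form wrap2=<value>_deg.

wrap2=185.09_deg

open belt: β = asin((r2−r1)/C) = asin(2/45) = 2.5473°
wrap1 = π − 2β = 174.9054°
wrap2 = π + 2β = 185.0946°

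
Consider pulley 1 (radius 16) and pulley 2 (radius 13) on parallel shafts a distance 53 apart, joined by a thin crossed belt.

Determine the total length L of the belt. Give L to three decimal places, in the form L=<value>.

crossed belt: β = asin((r1+r2)/C) = asin(29/53) = 33.1731°
wrap1 = wrap2 = π + 2β = 246.3461°
tangent length = C·cosβ = 44.3621
L = (r1+r2)·wrap + 2·C·cosβ = 29·4.2996 + 2·44.3621 = 213.4113

L=213.411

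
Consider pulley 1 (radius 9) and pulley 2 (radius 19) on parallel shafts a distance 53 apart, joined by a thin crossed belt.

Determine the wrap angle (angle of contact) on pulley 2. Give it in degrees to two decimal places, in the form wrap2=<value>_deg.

crossed belt: β = asin((r1+r2)/C) = asin(28/53) = 31.8908°
wrap1 = wrap2 = π + 2β = 243.7816°

wrap2=243.78_deg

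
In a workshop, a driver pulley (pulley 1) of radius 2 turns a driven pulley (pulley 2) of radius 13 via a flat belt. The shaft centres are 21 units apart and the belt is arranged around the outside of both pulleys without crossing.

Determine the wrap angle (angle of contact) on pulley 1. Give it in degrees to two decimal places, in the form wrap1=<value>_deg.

wrap1=116.82_deg

open belt: β = asin((r2−r1)/C) = asin(11/21) = 31.5881°
wrap1 = π − 2β = 116.8237°
wrap2 = π + 2β = 243.1763°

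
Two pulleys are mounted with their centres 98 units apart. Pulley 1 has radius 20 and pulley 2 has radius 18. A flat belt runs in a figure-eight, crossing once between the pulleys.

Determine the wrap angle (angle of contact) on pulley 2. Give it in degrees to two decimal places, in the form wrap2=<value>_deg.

crossed belt: β = asin((r1+r2)/C) = asin(38/98) = 22.8149°
wrap1 = wrap2 = π + 2β = 225.6298°

wrap2=225.63_deg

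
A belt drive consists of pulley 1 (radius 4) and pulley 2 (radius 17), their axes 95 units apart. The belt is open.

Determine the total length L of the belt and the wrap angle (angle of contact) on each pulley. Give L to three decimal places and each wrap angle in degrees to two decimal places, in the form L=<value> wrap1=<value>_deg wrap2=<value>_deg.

open belt: β = asin((r2−r1)/C) = asin(13/95) = 7.8652°
wrap1 = π − 2β = 164.2697°
wrap2 = π + 2β = 195.7303°
tangent length = C·cosβ = 94.1063
L = r1·wrap1 + r2·wrap2 + 2·C·cosβ = 4·2.8670 + 17·3.4161 + 2·94.1063 = 257.7552

L=257.755 wrap1=164.27_deg wrap2=195.73_deg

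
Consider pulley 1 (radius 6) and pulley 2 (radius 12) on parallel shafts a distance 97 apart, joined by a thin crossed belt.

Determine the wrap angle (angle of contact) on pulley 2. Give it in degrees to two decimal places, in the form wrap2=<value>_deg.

crossed belt: β = asin((r1+r2)/C) = asin(18/97) = 10.6942°
wrap1 = wrap2 = π + 2β = 201.3884°

wrap2=201.39_deg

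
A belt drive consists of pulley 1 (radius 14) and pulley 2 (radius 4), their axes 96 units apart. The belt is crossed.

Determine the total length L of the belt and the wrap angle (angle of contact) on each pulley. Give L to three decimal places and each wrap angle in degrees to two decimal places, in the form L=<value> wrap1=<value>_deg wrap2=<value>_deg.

crossed belt: β = asin((r1+r2)/C) = asin(18/96) = 10.8069°
wrap1 = wrap2 = π + 2β = 201.6138°
tangent length = C·cosβ = 94.2974
L = (r1+r2)·wrap + 2·C·cosβ = 18·3.5188 + 2·94.2974 = 251.9337

L=251.934 wrap1=201.61_deg wrap2=201.61_deg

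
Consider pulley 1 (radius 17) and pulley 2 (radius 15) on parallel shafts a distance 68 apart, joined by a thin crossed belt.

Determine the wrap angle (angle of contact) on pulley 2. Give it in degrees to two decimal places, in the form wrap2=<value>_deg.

wrap2=236.14_deg

crossed belt: β = asin((r1+r2)/C) = asin(32/68) = 28.0725°
wrap1 = wrap2 = π + 2β = 236.1450°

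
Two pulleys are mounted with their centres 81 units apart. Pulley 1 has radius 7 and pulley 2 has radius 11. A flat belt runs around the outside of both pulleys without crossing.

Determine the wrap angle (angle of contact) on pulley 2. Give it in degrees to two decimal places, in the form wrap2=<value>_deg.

wrap2=185.66_deg

open belt: β = asin((r2−r1)/C) = asin(4/81) = 2.8306°
wrap1 = π − 2β = 174.3389°
wrap2 = π + 2β = 185.6611°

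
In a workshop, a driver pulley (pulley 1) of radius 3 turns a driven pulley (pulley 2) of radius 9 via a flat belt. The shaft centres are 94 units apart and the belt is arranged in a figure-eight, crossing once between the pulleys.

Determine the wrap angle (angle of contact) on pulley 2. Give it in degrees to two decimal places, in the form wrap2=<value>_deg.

crossed belt: β = asin((r1+r2)/C) = asin(12/94) = 7.3344°
wrap1 = wrap2 = π + 2β = 194.6687°

wrap2=194.67_deg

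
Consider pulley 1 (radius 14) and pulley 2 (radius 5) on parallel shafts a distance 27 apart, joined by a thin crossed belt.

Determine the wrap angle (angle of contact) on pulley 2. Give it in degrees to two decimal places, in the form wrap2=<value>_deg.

wrap2=269.45_deg

crossed belt: β = asin((r1+r2)/C) = asin(19/27) = 44.7249°
wrap1 = wrap2 = π + 2β = 269.4498°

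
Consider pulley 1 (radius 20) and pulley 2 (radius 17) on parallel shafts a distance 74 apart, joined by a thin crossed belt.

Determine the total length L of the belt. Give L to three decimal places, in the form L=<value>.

L=283.157

crossed belt: β = asin((r1+r2)/C) = asin(37/74) = 30.0000°
wrap1 = wrap2 = π + 2β = 240.0000°
tangent length = C·cosβ = 64.0859
L = (r1+r2)·wrap + 2·C·cosβ = 37·4.1888 + 2·64.0859 = 283.1570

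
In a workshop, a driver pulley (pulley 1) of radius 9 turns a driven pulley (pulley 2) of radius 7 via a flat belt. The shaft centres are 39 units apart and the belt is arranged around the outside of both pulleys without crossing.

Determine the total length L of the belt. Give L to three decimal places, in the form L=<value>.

open belt: β = asin((r2−r1)/C) = asin(-2/39) = -2.9395°
wrap1 = π − 2β = 185.8791°
wrap2 = π + 2β = 174.1209°
tangent length = C·cosβ = 38.9487
L = r1·wrap1 + r2·wrap2 + 2·C·cosβ = 9·3.2442 + 7·3.0390 + 2·38.9487 = 128.3681

L=128.368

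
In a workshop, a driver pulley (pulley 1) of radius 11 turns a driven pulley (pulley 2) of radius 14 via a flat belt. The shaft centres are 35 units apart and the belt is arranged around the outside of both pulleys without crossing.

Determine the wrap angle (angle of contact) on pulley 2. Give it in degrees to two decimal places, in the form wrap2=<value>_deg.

open belt: β = asin((r2−r1)/C) = asin(3/35) = 4.9171°
wrap1 = π − 2β = 170.1658°
wrap2 = π + 2β = 189.8342°

wrap2=189.83_deg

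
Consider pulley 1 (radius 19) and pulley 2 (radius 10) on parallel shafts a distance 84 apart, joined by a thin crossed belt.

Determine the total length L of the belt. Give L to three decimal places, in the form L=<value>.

L=269.221

crossed belt: β = asin((r1+r2)/C) = asin(29/84) = 20.1963°
wrap1 = wrap2 = π + 2β = 220.3927°
tangent length = C·cosβ = 78.8353
L = (r1+r2)·wrap + 2·C·cosβ = 29·3.8466 + 2·78.8353 = 269.2213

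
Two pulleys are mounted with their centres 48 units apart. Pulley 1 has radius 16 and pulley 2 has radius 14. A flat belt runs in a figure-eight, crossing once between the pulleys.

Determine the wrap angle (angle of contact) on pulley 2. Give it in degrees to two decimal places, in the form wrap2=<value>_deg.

crossed belt: β = asin((r1+r2)/C) = asin(30/48) = 38.6822°
wrap1 = wrap2 = π + 2β = 257.3644°

wrap2=257.36_deg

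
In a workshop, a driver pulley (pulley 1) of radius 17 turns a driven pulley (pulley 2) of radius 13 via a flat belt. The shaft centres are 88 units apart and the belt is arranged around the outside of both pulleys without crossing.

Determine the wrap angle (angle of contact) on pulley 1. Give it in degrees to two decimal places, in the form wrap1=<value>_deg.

open belt: β = asin((r2−r1)/C) = asin(-4/88) = -2.6053°
wrap1 = π − 2β = 185.2105°
wrap2 = π + 2β = 174.7895°

wrap1=185.21_deg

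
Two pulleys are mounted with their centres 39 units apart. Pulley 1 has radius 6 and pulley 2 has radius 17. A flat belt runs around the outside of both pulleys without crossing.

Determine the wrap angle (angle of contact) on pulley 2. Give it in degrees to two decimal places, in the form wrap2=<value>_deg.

open belt: β = asin((r2−r1)/C) = asin(11/39) = 16.3827°
wrap1 = π − 2β = 147.2347°
wrap2 = π + 2β = 212.7653°

wrap2=212.77_deg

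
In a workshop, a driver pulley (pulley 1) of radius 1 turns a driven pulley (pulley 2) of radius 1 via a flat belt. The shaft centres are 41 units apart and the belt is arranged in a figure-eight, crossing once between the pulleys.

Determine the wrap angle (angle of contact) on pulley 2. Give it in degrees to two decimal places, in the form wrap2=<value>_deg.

wrap2=185.59_deg

crossed belt: β = asin((r1+r2)/C) = asin(2/41) = 2.7960°
wrap1 = wrap2 = π + 2β = 185.5921°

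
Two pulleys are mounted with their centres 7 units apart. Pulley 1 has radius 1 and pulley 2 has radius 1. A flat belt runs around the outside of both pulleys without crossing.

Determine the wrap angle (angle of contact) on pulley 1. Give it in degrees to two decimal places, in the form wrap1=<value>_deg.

open belt: β = asin((r2−r1)/C) = asin(0/7) = 0.0000°
wrap1 = π − 2β = 180.0000°
wrap2 = π + 2β = 180.0000°

wrap1=180.00_deg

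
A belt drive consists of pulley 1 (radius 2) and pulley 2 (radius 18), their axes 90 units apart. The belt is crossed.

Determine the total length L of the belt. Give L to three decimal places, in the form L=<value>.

crossed belt: β = asin((r1+r2)/C) = asin(20/90) = 12.8396°
wrap1 = wrap2 = π + 2β = 205.6792°
tangent length = C·cosβ = 87.7496
L = (r1+r2)·wrap + 2·C·cosβ = 20·3.5898 + 2·87.7496 = 247.2949

L=247.295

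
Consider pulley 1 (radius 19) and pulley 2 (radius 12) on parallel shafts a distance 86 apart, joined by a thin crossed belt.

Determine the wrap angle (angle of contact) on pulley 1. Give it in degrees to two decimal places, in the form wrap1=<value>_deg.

crossed belt: β = asin((r1+r2)/C) = asin(31/86) = 21.1288°
wrap1 = wrap2 = π + 2β = 222.2575°

wrap1=222.26_deg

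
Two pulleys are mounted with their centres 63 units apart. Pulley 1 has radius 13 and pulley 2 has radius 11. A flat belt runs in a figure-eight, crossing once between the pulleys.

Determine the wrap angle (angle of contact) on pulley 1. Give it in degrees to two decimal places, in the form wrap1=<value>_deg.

wrap1=224.79_deg

crossed belt: β = asin((r1+r2)/C) = asin(24/63) = 22.3927°
wrap1 = wrap2 = π + 2β = 224.7854°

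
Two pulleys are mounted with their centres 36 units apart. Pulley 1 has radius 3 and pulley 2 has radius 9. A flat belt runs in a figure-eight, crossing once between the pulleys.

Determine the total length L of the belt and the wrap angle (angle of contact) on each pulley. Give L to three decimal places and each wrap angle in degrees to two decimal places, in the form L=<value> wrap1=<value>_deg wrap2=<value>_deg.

crossed belt: β = asin((r1+r2)/C) = asin(12/36) = 19.4712°
wrap1 = wrap2 = π + 2β = 218.9424°
tangent length = C·cosβ = 33.9411
L = (r1+r2)·wrap + 2·C·cosβ = 12·3.8213 + 2·33.9411 = 113.7374

L=113.737 wrap1=218.94_deg wrap2=218.94_deg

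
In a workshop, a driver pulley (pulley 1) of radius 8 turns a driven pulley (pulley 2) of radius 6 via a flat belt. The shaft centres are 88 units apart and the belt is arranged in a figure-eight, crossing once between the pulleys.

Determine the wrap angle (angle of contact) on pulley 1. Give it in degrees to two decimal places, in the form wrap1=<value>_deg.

wrap1=198.31_deg

crossed belt: β = asin((r1+r2)/C) = asin(14/88) = 9.1541°
wrap1 = wrap2 = π + 2β = 198.3083°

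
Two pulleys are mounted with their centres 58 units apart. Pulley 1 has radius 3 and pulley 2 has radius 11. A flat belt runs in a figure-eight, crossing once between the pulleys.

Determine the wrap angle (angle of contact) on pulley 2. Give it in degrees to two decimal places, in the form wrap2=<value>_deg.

wrap2=207.94_deg

crossed belt: β = asin((r1+r2)/C) = asin(14/58) = 13.9680°
wrap1 = wrap2 = π + 2β = 207.9359°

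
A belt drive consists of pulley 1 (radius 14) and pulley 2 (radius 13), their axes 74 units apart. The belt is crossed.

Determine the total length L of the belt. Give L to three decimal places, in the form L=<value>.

L=242.788

crossed belt: β = asin((r1+r2)/C) = asin(27/74) = 21.3993°
wrap1 = wrap2 = π + 2β = 222.7985°
tangent length = C·cosβ = 68.8985
L = (r1+r2)·wrap + 2·C·cosβ = 27·3.8886 + 2·68.8985 = 242.7883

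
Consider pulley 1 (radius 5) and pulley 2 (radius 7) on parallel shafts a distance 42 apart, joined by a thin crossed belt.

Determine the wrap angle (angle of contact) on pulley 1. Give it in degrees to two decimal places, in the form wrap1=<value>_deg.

crossed belt: β = asin((r1+r2)/C) = asin(12/42) = 16.6015°
wrap1 = wrap2 = π + 2β = 213.2031°

wrap1=213.20_deg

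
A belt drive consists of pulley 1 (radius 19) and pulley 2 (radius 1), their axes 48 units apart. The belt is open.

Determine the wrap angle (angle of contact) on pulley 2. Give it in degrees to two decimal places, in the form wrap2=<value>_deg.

open belt: β = asin((r2−r1)/C) = asin(-18/48) = -22.0243°
wrap1 = π − 2β = 224.0486°
wrap2 = π + 2β = 135.9514°

wrap2=135.95_deg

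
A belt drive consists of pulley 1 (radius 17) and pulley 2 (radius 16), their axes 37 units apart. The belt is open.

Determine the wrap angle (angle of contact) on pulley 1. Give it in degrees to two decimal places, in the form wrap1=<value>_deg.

wrap1=183.10_deg

open belt: β = asin((r2−r1)/C) = asin(-1/37) = -1.5487°
wrap1 = π − 2β = 183.0974°
wrap2 = π + 2β = 176.9026°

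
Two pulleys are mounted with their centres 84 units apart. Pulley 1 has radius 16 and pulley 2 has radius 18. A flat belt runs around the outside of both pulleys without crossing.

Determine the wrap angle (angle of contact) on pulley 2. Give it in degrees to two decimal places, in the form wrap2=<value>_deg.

wrap2=182.73_deg

open belt: β = asin((r2−r1)/C) = asin(2/84) = 1.3643°
wrap1 = π − 2β = 177.2714°
wrap2 = π + 2β = 182.7286°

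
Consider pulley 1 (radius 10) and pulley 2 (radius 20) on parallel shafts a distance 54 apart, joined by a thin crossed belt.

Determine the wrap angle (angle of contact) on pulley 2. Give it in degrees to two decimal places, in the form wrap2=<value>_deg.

crossed belt: β = asin((r1+r2)/C) = asin(30/54) = 33.7490°
wrap1 = wrap2 = π + 2β = 247.4980°

wrap2=247.50_deg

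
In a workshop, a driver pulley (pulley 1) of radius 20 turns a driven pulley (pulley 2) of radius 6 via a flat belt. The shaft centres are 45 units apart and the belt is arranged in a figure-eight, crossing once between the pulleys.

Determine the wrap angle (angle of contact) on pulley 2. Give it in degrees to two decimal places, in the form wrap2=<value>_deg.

crossed belt: β = asin((r1+r2)/C) = asin(26/45) = 35.2944°
wrap1 = wrap2 = π + 2β = 250.5888°

wrap2=250.59_deg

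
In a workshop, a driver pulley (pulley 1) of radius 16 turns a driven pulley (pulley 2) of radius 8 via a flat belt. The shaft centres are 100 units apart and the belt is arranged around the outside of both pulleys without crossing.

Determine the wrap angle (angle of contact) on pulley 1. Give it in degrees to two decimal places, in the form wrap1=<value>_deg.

wrap1=189.18_deg

open belt: β = asin((r2−r1)/C) = asin(-8/100) = -4.5886°
wrap1 = π − 2β = 189.1771°
wrap2 = π + 2β = 170.8229°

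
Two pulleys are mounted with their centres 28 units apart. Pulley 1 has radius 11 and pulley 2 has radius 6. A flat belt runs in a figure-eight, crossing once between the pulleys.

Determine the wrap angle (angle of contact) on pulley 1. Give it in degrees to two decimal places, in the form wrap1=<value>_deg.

wrap1=254.77_deg

crossed belt: β = asin((r1+r2)/C) = asin(17/28) = 37.3832°
wrap1 = wrap2 = π + 2β = 254.7664°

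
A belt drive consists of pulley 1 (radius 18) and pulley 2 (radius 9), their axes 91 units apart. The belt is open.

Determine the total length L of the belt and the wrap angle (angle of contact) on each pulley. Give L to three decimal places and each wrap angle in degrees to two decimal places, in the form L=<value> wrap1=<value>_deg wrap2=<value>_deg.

open belt: β = asin((r2−r1)/C) = asin(-9/91) = -5.6759°
wrap1 = π − 2β = 191.3518°
wrap2 = π + 2β = 168.6482°
tangent length = C·cosβ = 90.5539
L = r1·wrap1 + r2·wrap2 + 2·C·cosβ = 18·3.3397 + 9·2.9435 + 2·90.5539 = 267.7138

L=267.714 wrap1=191.35_deg wrap2=168.65_deg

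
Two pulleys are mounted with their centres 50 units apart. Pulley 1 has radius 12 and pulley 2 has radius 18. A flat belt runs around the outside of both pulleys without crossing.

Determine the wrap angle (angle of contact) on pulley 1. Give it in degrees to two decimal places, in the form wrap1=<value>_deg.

open belt: β = asin((r2−r1)/C) = asin(6/50) = 6.8921°
wrap1 = π − 2β = 166.2158°
wrap2 = π + 2β = 193.7842°

wrap1=166.22_deg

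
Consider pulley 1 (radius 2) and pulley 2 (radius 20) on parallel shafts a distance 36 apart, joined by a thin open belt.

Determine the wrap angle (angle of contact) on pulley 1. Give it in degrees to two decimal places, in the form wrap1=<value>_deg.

open belt: β = asin((r2−r1)/C) = asin(18/36) = 30.0000°
wrap1 = π − 2β = 120.0000°
wrap2 = π + 2β = 240.0000°

wrap1=120.00_deg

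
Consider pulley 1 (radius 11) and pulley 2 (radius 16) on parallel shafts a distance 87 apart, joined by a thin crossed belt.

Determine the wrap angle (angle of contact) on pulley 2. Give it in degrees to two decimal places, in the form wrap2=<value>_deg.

crossed belt: β = asin((r1+r2)/C) = asin(27/87) = 18.0800°
wrap1 = wrap2 = π + 2β = 216.1600°

wrap2=216.16_deg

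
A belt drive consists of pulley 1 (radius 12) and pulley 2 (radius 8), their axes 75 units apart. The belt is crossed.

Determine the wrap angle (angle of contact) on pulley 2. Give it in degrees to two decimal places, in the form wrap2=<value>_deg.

wrap2=210.93_deg

crossed belt: β = asin((r1+r2)/C) = asin(20/75) = 15.4660°
wrap1 = wrap2 = π + 2β = 210.9320°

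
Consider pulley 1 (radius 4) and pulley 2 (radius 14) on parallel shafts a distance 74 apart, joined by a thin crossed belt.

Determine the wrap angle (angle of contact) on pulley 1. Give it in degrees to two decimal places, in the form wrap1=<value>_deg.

crossed belt: β = asin((r1+r2)/C) = asin(18/74) = 14.0780°
wrap1 = wrap2 = π + 2β = 208.1561°

wrap1=208.16_deg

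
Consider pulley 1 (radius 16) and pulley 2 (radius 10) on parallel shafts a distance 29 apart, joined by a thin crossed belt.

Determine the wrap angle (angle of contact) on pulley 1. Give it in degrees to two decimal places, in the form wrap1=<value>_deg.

crossed belt: β = asin((r1+r2)/C) = asin(26/29) = 63.7084°
wrap1 = wrap2 = π + 2β = 307.4169°

wrap1=307.42_deg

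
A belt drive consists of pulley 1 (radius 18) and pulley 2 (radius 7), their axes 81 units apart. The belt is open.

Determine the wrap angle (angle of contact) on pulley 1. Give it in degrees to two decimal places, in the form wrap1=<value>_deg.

wrap1=195.61_deg

open belt: β = asin((r2−r1)/C) = asin(-11/81) = -7.8050°
wrap1 = π − 2β = 195.6101°
wrap2 = π + 2β = 164.3899°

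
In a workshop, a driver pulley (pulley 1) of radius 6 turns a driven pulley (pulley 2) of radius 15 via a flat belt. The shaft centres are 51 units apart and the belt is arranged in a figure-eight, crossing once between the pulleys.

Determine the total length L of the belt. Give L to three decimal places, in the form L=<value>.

crossed belt: β = asin((r1+r2)/C) = asin(21/51) = 24.3157°
wrap1 = wrap2 = π + 2β = 228.6315°
tangent length = C·cosβ = 46.4758
L = (r1+r2)·wrap + 2·C·cosβ = 21·3.9904 + 2·46.4758 = 176.7494

L=176.749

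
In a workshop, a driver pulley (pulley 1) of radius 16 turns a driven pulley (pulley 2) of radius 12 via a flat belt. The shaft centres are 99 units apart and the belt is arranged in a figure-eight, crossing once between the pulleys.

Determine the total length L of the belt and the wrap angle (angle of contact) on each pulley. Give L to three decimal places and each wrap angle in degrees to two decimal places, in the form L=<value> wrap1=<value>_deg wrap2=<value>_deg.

L=293.938 wrap1=212.86_deg wrap2=212.86_deg

crossed belt: β = asin((r1+r2)/C) = asin(28/99) = 16.4291°
wrap1 = wrap2 = π + 2β = 212.8582°
tangent length = C·cosβ = 94.9579
L = (r1+r2)·wrap + 2·C·cosβ = 28·3.7151 + 2·94.9579 = 293.9379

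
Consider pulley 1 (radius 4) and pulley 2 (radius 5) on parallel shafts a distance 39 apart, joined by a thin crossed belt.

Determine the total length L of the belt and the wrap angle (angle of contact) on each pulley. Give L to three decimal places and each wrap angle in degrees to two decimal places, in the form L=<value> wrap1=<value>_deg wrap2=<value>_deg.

crossed belt: β = asin((r1+r2)/C) = asin(9/39) = 13.3424°
wrap1 = wrap2 = π + 2β = 206.6847°
tangent length = C·cosβ = 37.9473
L = (r1+r2)·wrap + 2·C·cosβ = 9·3.6073 + 2·37.9473 = 108.3606

L=108.361 wrap1=206.68_deg wrap2=206.68_deg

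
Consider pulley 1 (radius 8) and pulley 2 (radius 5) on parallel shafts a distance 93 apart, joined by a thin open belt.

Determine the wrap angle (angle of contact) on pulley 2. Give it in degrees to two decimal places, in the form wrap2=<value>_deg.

wrap2=176.30_deg

open belt: β = asin((r2−r1)/C) = asin(-3/93) = -1.8486°
wrap1 = π − 2β = 183.6971°
wrap2 = π + 2β = 176.3029°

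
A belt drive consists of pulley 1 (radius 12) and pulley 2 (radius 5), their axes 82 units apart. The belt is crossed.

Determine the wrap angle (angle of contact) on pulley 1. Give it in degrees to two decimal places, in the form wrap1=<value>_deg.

wrap1=203.93_deg

crossed belt: β = asin((r1+r2)/C) = asin(17/82) = 11.9652°
wrap1 = wrap2 = π + 2β = 203.9303°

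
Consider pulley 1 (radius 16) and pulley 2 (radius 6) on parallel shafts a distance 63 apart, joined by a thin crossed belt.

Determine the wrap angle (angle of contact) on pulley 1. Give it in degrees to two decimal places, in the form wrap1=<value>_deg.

crossed belt: β = asin((r1+r2)/C) = asin(22/63) = 20.4388°
wrap1 = wrap2 = π + 2β = 220.8776°

wrap1=220.88_deg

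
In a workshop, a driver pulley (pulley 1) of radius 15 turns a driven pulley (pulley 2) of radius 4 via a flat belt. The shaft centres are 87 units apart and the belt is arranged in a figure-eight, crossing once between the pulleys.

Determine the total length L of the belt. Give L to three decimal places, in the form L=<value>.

crossed belt: β = asin((r1+r2)/C) = asin(19/87) = 12.6145°
wrap1 = wrap2 = π + 2β = 205.2291°
tangent length = C·cosβ = 84.8999
L = (r1+r2)·wrap + 2·C·cosβ = 19·3.5819 + 2·84.8999 = 237.8564

L=237.856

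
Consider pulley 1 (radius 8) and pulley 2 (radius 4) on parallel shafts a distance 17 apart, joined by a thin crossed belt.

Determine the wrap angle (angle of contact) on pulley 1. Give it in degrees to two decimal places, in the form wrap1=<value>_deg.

crossed belt: β = asin((r1+r2)/C) = asin(12/17) = 44.9009°
wrap1 = wrap2 = π + 2β = 269.8017°

wrap1=269.80_deg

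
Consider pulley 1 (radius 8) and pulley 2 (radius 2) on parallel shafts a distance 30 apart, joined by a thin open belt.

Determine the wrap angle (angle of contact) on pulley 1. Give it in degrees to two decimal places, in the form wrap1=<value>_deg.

wrap1=203.07_deg

open belt: β = asin((r2−r1)/C) = asin(-6/30) = -11.5370°
wrap1 = π − 2β = 203.0739°
wrap2 = π + 2β = 156.9261°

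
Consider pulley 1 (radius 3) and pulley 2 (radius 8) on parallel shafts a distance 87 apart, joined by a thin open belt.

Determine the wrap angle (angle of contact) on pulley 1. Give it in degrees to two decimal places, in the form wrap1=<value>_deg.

wrap1=173.41_deg

open belt: β = asin((r2−r1)/C) = asin(5/87) = 3.2947°
wrap1 = π − 2β = 173.4106°
wrap2 = π + 2β = 186.5894°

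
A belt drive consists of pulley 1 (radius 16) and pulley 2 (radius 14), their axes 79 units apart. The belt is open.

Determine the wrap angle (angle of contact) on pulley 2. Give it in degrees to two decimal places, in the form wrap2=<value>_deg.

open belt: β = asin((r2−r1)/C) = asin(-2/79) = -1.4507°
wrap1 = π − 2β = 182.9014°
wrap2 = π + 2β = 177.0986°

wrap2=177.10_deg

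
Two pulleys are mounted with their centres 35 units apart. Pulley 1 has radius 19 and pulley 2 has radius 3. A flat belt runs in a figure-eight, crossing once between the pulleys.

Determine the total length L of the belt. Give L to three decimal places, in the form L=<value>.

L=153.465

crossed belt: β = asin((r1+r2)/C) = asin(22/35) = 38.9448°
wrap1 = wrap2 = π + 2β = 257.8896°
tangent length = C·cosβ = 27.2213
L = (r1+r2)·wrap + 2·C·cosβ = 22·4.5010 + 2·27.2213 = 153.4651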